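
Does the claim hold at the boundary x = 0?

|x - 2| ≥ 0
x = 0: LHS = |0 - 2| = |-2| = 2; 2 ≥ 0 — holds

The relation is satisfied at x = 0.

Answer: Yes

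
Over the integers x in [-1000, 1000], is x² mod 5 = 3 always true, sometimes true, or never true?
For a polynomial with integer coefficients, its value mod 5 depends only on x mod 5, so it suffices to check one representative of each residue class, x = 0, 1, 2, 3, 4:
x = 0: LHS = (0²) mod 5 = 0 mod 5 = 0; 0 = 3 — FAILS
x = 1: LHS = (1²) mod 5 = 1 mod 5 = 1; 1 = 3 — FAILS
x = 2: LHS = (2²) mod 5 = 4 mod 5 = 4; 4 = 3 — FAILS
x = 3: LHS = (3²) mod 5 = 9 mod 5 = 4; 4 = 3 — FAILS
x = 4: LHS = (4²) mod 5 = 16 mod 5 = 1; 1 = 3 — FAILS
The relation fails in every residue class, so the claimed relation (=) fails for every integer in [-1000, 1000].

No integer in the range satisfies it.

Answer: Never true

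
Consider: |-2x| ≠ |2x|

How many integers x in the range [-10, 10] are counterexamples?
Counterexamples in [-10, 10]: {-10, -9, -8, -7, -6, -5, -4, -3, -2, -1, 0, 1, 2, 3, 4, 5, 6, 7, 8, 9, 10}.

Counting them gives 21 values.

Answer: 21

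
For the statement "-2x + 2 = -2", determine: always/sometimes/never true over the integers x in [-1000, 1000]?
Holds at x = 2: LHS = -2·2 + 2 = -2; -2 = -2 — holds
Fails at x = 0: LHS = -2·0 + 2 = 2; 2 = -2 — FAILS
It is satisfied by some integers in the range but not all.

Answer: Sometimes true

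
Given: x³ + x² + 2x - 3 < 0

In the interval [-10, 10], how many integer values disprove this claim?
Counterexamples in [-10, 10]: {1, 2, 3, 4, 5, 6, 7, 8, 9, 10}.

Counting them gives 10 values.

Answer: 10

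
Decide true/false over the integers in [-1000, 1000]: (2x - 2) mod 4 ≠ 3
For a polynomial with integer coefficients, its value mod 4 depends only on x mod 4, so it suffices to check one representative of each residue class, x = 0, 1, 2, 3:
x = 0: LHS = (2·0 - 2) mod 4 = (-2) mod 4 = 2; 2 ≠ 3 — holds
x = 1: LHS = (2·1 - 2) mod 4 = 0 mod 4 = 0; 0 ≠ 3 — holds
x = 2: LHS = (2·2 - 2) mod 4 = 2 mod 4 = 2; 2 ≠ 3 — holds
x = 3: LHS = (2·3 - 2) mod 4 = 4 mod 4 = 0; 0 ≠ 3 — holds
The relation holds in every residue class, so the relation holds for every integer in [-1000, 1000].

No counterexample exists.

Answer: True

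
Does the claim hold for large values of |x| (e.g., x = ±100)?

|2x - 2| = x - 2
x = 100: LHS = |2·100 - 2| = |198| = 198, RHS = 100 - 2 = 98; 198 = 98 — FAILS
x = -100: LHS = |2·(-100) - 2| = |-202| = 202, RHS = (-100) - 2 = -102; 202 = -102 — FAILS

Answer: No, fails for both x = 100 and x = -100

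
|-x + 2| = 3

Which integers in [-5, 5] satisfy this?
Holds for: {-1, 5}
Fails for: {-5, -4, -3, -2, 0, 1, 2, 3, 4}

Answer: {-1, 5}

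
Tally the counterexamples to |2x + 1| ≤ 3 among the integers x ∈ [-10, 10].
Counterexamples in [-10, 10]: {-10, -9, -8, -7, -6, -5, -4, -3, 2, 3, 4, 5, 6, 7, 8, 9, 10}.

Counting them gives 17 values.

Answer: 17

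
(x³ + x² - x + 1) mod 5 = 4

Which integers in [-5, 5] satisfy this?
Holds for: {-2, 3}
Fails for: {-5, -4, -3, -1, 0, 1, 2, 4, 5}

Answer: {-2, 3}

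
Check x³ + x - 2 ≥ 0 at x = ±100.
x = 100: LHS = 100³ + 100 - 2 = 1000098; 1000098 ≥ 0 — holds
x = -100: LHS = (-100)³ + (-100) - 2 = -1000102; -1000102 ≥ 0 — FAILS

Answer: Partially: holds for x = 100, fails for x = -100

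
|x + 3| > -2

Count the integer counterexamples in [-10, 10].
An absolute value is never negative, so the left side is ≥ 0 for every x, while the right side is -2. Tightest case in [-10, 10] is x = -3:
x = -3: LHS = |(-3) + 3| = |0| = 0; 0 > -2 — holds
Hence LHS − RHS is never zero or negative, i.e. LHS > RHS throughout, so the relation holds for every integer in [-10, 10].

No counterexample appears in that range.

Answer: 0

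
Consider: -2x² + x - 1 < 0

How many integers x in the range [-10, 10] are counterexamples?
Over all integers in [-10, 10], LHS − RHS is largest at x = 0, where it equals -1:
x = 0: LHS = -2·0² + 0 - 1 = -1; -1 < 0 — holds
At the ends of the range:
x = -10: LHS = -2·(-10)² + (-10) - 1 = -211; -211 < 0 — holds
x = 10: LHS = -2·10² + 10 - 1 = -191; -191 < 0 — holds
Hence LHS − RHS is never zero or positive, i.e. LHS < RHS throughout, so the relation holds for every integer in [-10, 10].

No counterexample appears in that range.

Answer: 0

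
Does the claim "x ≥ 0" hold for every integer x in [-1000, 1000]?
The claim fails at x = -1:
x = -1: -1 ≥ 0 — FAILS

Because a single integer refutes it, the statement is false.

Answer: False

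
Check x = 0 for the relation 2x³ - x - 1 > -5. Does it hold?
x = 0: LHS = 2·0³ - 0 - 1 = -1; -1 > -5 — holds

The relation is satisfied at x = 0.

Answer: Yes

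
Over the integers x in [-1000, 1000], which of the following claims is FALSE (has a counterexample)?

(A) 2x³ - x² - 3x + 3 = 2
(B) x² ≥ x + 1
(A) x = 0: LHS = 2·0³ - 0² - 3·0 + 3 = 3; 3 = 2 — FAILS
(B) x = 0: LHS = 0² = 0, RHS = 0 + 1 = 1; 0 ≥ 1 — FAILS

Answer: Both A and B are false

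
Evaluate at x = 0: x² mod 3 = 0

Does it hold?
x = 0: LHS = (0²) mod 3 = 0 mod 3 = 0; 0 = 0 — holds

The relation is satisfied at x = 0.

Answer: Yes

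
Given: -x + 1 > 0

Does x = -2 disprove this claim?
Substitute x = -2 into the relation:
x = -2: LHS = -(-2) + 1 = 3; 3 > 0 — holds

The claim holds here, so x = -2 is not a counterexample. (A counterexample exists elsewhere, e.g. x = 1.)

Answer: No, x = -2 is not a counterexample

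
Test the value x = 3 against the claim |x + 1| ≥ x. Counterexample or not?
Substitute x = 3 into the relation:
x = 3: LHS = |3 + 1| = |4| = 4; 4 ≥ 3 — holds

The relation holds at x = 3, so it is not a counterexample.

Answer: No, x = 3 is not a counterexample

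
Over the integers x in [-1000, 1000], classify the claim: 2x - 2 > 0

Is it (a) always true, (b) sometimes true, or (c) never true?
Holds at x = 2: LHS = 2·2 - 2 = 2; 2 > 0 — holds
Fails at x = 0: LHS = 2·0 - 2 = -2; -2 > 0 — FAILS
It is satisfied by some integers in the range but not all.

Answer: Sometimes true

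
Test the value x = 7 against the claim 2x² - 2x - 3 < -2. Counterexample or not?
Substitute x = 7 into the relation:
x = 7: LHS = 2·7² - 2·7 - 3 = 81; 81 < -2 — FAILS

Since the claim fails at x = 7, this value is a counterexample.

Answer: Yes, x = 7 is a counterexample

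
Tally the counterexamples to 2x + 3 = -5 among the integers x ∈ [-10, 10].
Counterexamples in [-10, 10]: {-10, -9, -8, -7, -6, -5, -3, -2, -1, 0, 1, 2, 3, 4, 5, 6, 7, 8, 9, 10}.

Counting them gives 20 values.

Answer: 20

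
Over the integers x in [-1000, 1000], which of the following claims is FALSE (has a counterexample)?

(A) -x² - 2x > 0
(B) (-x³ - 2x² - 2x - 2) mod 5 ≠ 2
(A) x = 0: LHS = -0² - 2·0 = 0; 0 > 0 — FAILS
(B) x = -2: LHS = (-(-2)³ - 2·(-2)² - 2·(-2) - 2) mod 5 = 2 mod 5 = 2; 2 ≠ 2 — FAILS

Answer: Both A and B are false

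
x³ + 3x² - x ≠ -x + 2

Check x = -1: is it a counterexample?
Substitute x = -1 into the relation:
x = -1: LHS = (-1)³ + 3·(-1)² - (-1) = 3, RHS = -(-1) + 2 = 3; 3 ≠ 3 — FAILS

Since the claim fails at x = -1, this value is a counterexample.

Answer: Yes, x = -1 is a counterexample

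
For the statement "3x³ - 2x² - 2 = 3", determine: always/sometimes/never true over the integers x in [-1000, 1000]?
Track d = LHS − RHS over the integers in [-1000, 1000]. Equality would need d = 0, but d changes sign only between consecutive integers, jumping over 0:
x = 1: LHS = 3·1³ - 2·1² - 2 = -1; -1 = 3 — FAILS  (d = -4)
x = 2: LHS = 3·2³ - 2·2² - 2 = 14; 14 = 3 — FAILS  (d = 11)
Away from these crossings d keeps a constant sign, and checking every integer in [-1000, 1000] confirms d ≠ 0 throughout. Hence the two sides are never equal, so the claimed relation (=) fails for every integer in [-1000, 1000].

No integer in the range satisfies it.

Answer: Never true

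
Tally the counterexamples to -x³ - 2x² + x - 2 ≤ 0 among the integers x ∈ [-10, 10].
Counterexamples in [-10, 10]: {-10, -9, -8, -7, -6, -5, -4, -3}.

Counting them gives 8 values.

Answer: 8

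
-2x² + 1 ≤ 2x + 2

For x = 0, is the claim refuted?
Substitute x = 0 into the relation:
x = 0: LHS = -2·0² + 1 = 1, RHS = 2·0 + 2 = 2; 1 ≤ 2 — holds

The relation holds at x = 0, so it is not a counterexample.

Answer: No, x = 0 is not a counterexample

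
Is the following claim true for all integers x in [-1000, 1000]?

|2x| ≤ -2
The claim fails at x = 0:
x = 0: LHS = |2·0| = |0| = 0; 0 ≤ -2 — FAILS

Because a single integer refutes it, the statement is false.

Answer: False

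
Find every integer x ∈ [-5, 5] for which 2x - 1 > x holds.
Holds for: {2, 3, 4, 5}
Fails for: {-5, -4, -3, -2, -1, 0, 1}

Answer: {2, 3, 4, 5}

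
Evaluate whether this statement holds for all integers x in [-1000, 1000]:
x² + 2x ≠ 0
The claim fails at x = 0:
x = 0: LHS = 0² + 2·0 = 0; 0 ≠ 0 — FAILS

Because a single integer refutes it, the statement is false.

Answer: False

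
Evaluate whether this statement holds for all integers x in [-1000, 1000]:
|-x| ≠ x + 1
Track d = LHS − RHS over the integers in [-1000, 1000]. Equality would need d = 0, but d changes sign only between consecutive integers, jumping over 0:
x = -1: LHS = |-(-1)| = |1| = 1, RHS = (-1) + 1 = 0; 1 ≠ 0 — holds  (d = 1)
x = 0: LHS = |-0| = |0| = 0, RHS = 0 + 1 = 1; 0 ≠ 1 — holds  (d = -1)
Away from these crossings d keeps a constant sign, and checking every integer in [-1000, 1000] confirms d ≠ 0 throughout. Hence the two sides are never equal, so the relation holds for every integer in [-1000, 1000].

No counterexample exists.

Answer: True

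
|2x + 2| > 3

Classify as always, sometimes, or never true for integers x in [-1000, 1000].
Holds at x = 1: LHS = |2·1 + 2| = |4| = 4; 4 > 3 — holds
Fails at x = 0: LHS = |2·0 + 2| = |2| = 2; 2 > 3 — FAILS
It is satisfied by some integers in the range but not all.

Answer: Sometimes true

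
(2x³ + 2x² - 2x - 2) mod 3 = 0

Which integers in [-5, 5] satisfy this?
Holds for: {-5, -4, -2, -1, 1, 2, 4, 5}
Fails for: {-3, 0, 3}

Answer: {-5, -4, -2, -1, 1, 2, 4, 5}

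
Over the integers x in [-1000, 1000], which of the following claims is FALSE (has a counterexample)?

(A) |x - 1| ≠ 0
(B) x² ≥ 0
(A) x = 1: LHS = |1 - 1| = |0| = 0; 0 ≠ 0 — FAILS

(B) Over all integers in [-1000, 1000], LHS − RHS is smallest at x = 0, where it equals 0:
x = 0: LHS = 0² = 0; 0 ≥ 0 — holds
At the ends of the range:
x = -1000: LHS = (-1000)² = 1000000; 1000000 ≥ 0 — holds
x = 1000: LHS = 1000² = 1000000; 1000000 ≥ 0 — holds
Hence LHS − RHS is never negative, i.e. LHS ≥ RHS throughout, so the relation holds for every integer in [-1000, 1000].

Only (A) has a counterexample.

Answer: A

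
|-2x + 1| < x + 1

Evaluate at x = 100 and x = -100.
x = 100: LHS = |-2·100 + 1| = |-199| = 199, RHS = 100 + 1 = 101; 199 < 101 — FAILS
x = -100: LHS = |-2·(-100) + 1| = |201| = 201, RHS = (-100) + 1 = -99; 201 < -99 — FAILS

Answer: No, fails for both x = 100 and x = -100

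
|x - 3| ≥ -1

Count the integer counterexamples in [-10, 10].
An absolute value is never negative, so the left side is ≥ 0 for every x, while the right side is -1. Tightest case in [-10, 10] is x = 3:
x = 3: LHS = |3 - 3| = |0| = 0; 0 ≥ -1 — holds
Hence LHS − RHS is never negative, i.e. LHS ≥ RHS throughout, so the relation holds for every integer in [-10, 10].

No counterexample appears in that range.

Answer: 0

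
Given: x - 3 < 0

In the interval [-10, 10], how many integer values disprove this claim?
Counterexamples in [-10, 10]: {3, 4, 5, 6, 7, 8, 9, 10}.

Counting them gives 8 values.

Answer: 8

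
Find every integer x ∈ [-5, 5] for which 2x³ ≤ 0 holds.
Holds for: {-5, -4, -3, -2, -1, 0}
Fails for: {1, 2, 3, 4, 5}

Answer: {-5, -4, -3, -2, -1, 0}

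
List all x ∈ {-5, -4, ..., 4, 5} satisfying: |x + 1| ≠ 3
Holds for: {-5, -3, -2, -1, 0, 1, 3, 4, 5}
Fails for: {-4, 2}

Answer: {-5, -3, -2, -1, 0, 1, 3, 4, 5}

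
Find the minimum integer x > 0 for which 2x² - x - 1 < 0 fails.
Testing positive integers:
x = 1: LHS = 2·1² - 1 - 1 = 0; 0 < 0 — FAILS  ← smallest positive counterexample

Answer: x = 1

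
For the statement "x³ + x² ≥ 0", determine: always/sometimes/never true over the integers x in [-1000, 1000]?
Holds at x = 0: LHS = 0³ + 0² = 0; 0 ≥ 0 — holds
Fails at x = -2: LHS = (-2)³ + (-2)² = -4; -4 ≥ 0 — FAILS
It is satisfied by some integers in the range but not all.

Answer: Sometimes true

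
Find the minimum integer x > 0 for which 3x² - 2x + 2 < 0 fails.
Testing positive integers:
x = 1: LHS = 3·1² - 2·1 + 2 = 3; 3 < 0 — FAILS  ← smallest positive counterexample

Answer: x = 1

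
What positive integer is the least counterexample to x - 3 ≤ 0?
Testing positive integers:
x = 1: LHS = 1 - 3 = -2; -2 ≤ 0 — holds
x = 2: LHS = 2 - 3 = -1; -1 ≤ 0 — holds
x = 3: LHS = 3 - 3 = 0; 0 ≤ 0 — holds
x = 4: LHS = 4 - 3 = 1; 1 ≤ 0 — FAILS  ← smallest positive counterexample

Answer: x = 4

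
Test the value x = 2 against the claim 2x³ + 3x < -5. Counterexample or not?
Substitute x = 2 into the relation:
x = 2: LHS = 2·2³ + 3·2 = 22; 22 < -5 — FAILS

Since the claim fails at x = 2, this value is a counterexample.

Answer: Yes, x = 2 is a counterexample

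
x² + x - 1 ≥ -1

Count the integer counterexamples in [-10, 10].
Over all integers in [-10, 10], LHS − RHS is smallest at x = 0, where it equals 0:
x = 0: LHS = 0² + 0 - 1 = -1; -1 ≥ -1 — holds
At the ends of the range:
x = -10: LHS = (-10)² + (-10) - 1 = 89; 89 ≥ -1 — holds
x = 10: LHS = 10² + 10 - 1 = 109; 109 ≥ -1 — holds
Hence LHS − RHS is never negative, i.e. LHS ≥ RHS throughout, so the relation holds for every integer in [-10, 10].

No counterexample appears in that range.

Answer: 0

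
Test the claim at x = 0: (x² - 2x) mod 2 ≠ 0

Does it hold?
x = 0: LHS = (0² - 2·0) mod 2 = 0 mod 2 = 0; 0 ≠ 0 — FAILS

The relation fails at x = 0, so x = 0 is a counterexample.

Answer: No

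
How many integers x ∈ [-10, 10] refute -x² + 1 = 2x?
Counterexamples in [-10, 10]: {-10, -9, -8, -7, -6, -5, -4, -3, -2, -1, 0, 1, 2, 3, 4, 5, 6, 7, 8, 9, 10}.

Counting them gives 21 values.

Answer: 21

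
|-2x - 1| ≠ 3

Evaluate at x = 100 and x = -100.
x = 100: LHS = |-2·100 - 1| = |-201| = 201; 201 ≠ 3 — holds
x = -100: LHS = |-2·(-100) - 1| = |199| = 199; 199 ≠ 3 — holds

Answer: Yes, holds for both x = 100 and x = -100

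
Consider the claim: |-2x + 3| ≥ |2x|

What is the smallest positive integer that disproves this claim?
Testing positive integers:
x = 1: LHS = |-2·1 + 3| = |1| = 1, RHS = |2·1| = |2| = 2; 1 ≥ 2 — FAILS  ← smallest positive counterexample

Answer: x = 1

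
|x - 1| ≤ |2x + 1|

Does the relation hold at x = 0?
x = 0: LHS = |0 - 1| = |-1| = 1, RHS = |2·0 + 1| = |1| = 1; 1 ≤ 1 — holds

The relation is satisfied at x = 0.

Answer: Yes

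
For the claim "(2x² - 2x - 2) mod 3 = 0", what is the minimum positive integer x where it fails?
Testing positive integers:
x = 1: LHS = (2·1² - 2·1 - 2) mod 3 = (-2) mod 3 = 1; 1 = 0 — FAILS  ← smallest positive counterexample

Answer: x = 1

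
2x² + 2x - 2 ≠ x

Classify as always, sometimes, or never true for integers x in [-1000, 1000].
Track d = LHS − RHS over the integers in [-1000, 1000]. Equality would need d = 0, but d changes sign only between consecutive integers, jumping over 0:
x = -2: LHS = 2·(-2)² + 2·(-2) - 2 = 2; 2 ≠ -2 — holds  (d = 4)
x = -1: LHS = 2·(-1)² + 2·(-1) - 2 = -2; -2 ≠ -1 — holds  (d = -1)
x = 0: LHS = 2·0² + 2·0 - 2 = -2; -2 ≠ 0 — holds  (d = -2)
x = 1: LHS = 2·1² + 2·1 - 2 = 2; 2 ≠ 1 — holds  (d = 1)
Away from these crossings d keeps a constant sign, and checking every integer in [-1000, 1000] confirms d ≠ 0 throughout. Hence the two sides are never equal, so the relation holds for every integer in [-1000, 1000].

No counterexample exists.

Answer: Always true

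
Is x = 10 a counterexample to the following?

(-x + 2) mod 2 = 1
Substitute x = 10 into the relation:
x = 10: LHS = (-10 + 2) mod 2 = (-8) mod 2 = 0; 0 = 1 — FAILS

Since the claim fails at x = 10, this value is a counterexample.

Answer: Yes, x = 10 is a counterexample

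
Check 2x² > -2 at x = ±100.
x = 100: LHS = 2·100² = 20000; 20000 > -2 — holds
x = -100: LHS = 2·(-100)² = 20000; 20000 > -2 — holds

Answer: Yes, holds for both x = 100 and x = -100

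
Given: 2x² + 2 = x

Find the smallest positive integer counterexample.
Testing positive integers:
x = 1: LHS = 2·1² + 2 = 4; 4 = 1 — FAILS  ← smallest positive counterexample

Answer: x = 1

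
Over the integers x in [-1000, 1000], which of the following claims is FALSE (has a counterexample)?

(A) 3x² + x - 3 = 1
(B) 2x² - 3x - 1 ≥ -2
(A) x = 0: LHS = 3·0² + 0 - 3 = -3; -3 = 1 — FAILS

(B) Over all integers in [-1000, 1000], LHS − RHS is smallest at x = 1, where it equals 0:
x = 1: LHS = 2·1² - 3·1 - 1 = -2; -2 ≥ -2 — holds
At the ends of the range:
x = -1000: LHS = 2·(-1000)² - 3·(-1000) - 1 = 2002999; 2002999 ≥ -2 — holds
x = 1000: LHS = 2·1000² - 3·1000 - 1 = 1996999; 1996999 ≥ -2 — holds
Hence LHS − RHS is never negative, i.e. LHS ≥ RHS throughout, so the relation holds for every integer in [-1000, 1000].

Only (A) has a counterexample.

Answer: A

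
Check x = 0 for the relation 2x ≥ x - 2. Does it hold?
x = 0: LHS = 2·0 = 0, RHS = 0 - 2 = -2; 0 ≥ -2 — holds

The relation is satisfied at x = 0.

Answer: Yes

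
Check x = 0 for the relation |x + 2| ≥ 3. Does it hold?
x = 0: LHS = |0 + 2| = |2| = 2; 2 ≥ 3 — FAILS

The relation fails at x = 0, so x = 0 is a counterexample.

Answer: No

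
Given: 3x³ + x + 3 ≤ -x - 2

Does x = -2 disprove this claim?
Substitute x = -2 into the relation:
x = -2: LHS = 3·(-2)³ + (-2) + 3 = -23, RHS = -(-2) - 2 = 0; -23 ≤ 0 — holds

The claim holds here, so x = -2 is not a counterexample. (A counterexample exists elsewhere, e.g. x = 0.)

Answer: No, x = -2 is not a counterexample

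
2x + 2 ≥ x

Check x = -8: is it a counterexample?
Substitute x = -8 into the relation:
x = -8: LHS = 2·(-8) + 2 = -14; -14 ≥ -8 — FAILS

Since the claim fails at x = -8, this value is a counterexample.

Answer: Yes, x = -8 is a counterexample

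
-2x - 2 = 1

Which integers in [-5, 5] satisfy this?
Track d = LHS − RHS over the integers in [-5, 5]. Equality would need d = 0, but d changes sign only between consecutive integers, jumping over 0:
x = -2: LHS = -2·(-2) - 2 = 2; 2 = 1 — FAILS  (d = 1)
x = -1: LHS = -2·(-1) - 2 = 0; 0 = 1 — FAILS  (d = -1)
Away from these crossings d keeps a constant sign, and checking every integer in [-5, 5] confirms d ≠ 0 throughout. Hence the two sides are never equal, so the claimed relation (=) fails for every integer in [-5, 5].

Answer: None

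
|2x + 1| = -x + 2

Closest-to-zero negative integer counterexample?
Testing negative integers from -1 downward:
x = -1: LHS = |2·(-1) + 1| = |-1| = 1, RHS = -(-1) + 2 = 3; 1 = 3 — FAILS  ← closest negative counterexample to 0

Answer: x = -1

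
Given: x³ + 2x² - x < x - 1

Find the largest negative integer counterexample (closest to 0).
Testing negative integers from -1 downward:
x = -1: LHS = (-1)³ + 2·(-1)² - (-1) = 2, RHS = (-1) - 1 = -2; 2 < -2 — FAILS  ← closest negative counterexample to 0

Answer: x = -1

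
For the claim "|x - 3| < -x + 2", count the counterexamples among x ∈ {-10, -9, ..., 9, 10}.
Counterexamples in [-10, 10]: {-10, -9, -8, -7, -6, -5, -4, -3, -2, -1, 0, 1, 2, 3, 4, 5, 6, 7, 8, 9, 10}.

Counting them gives 21 values.

Answer: 21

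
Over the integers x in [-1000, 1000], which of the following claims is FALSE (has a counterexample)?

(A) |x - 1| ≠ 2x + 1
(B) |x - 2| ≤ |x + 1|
(A) x = 0: LHS = |0 - 1| = |-1| = 1, RHS = 2·0 + 1 = 1; 1 ≠ 1 — FAILS
(B) x = 0: LHS = |0 - 2| = |-2| = 2, RHS = |0 + 1| = |1| = 1; 2 ≤ 1 — FAILS

Answer: Both A and B are false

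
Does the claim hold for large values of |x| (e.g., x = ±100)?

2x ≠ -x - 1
x = 100: LHS = 2·100 = 200, RHS = -100 - 1 = -101; 200 ≠ -101 — holds
x = -100: LHS = 2·(-100) = -200, RHS = -(-100) - 1 = 99; -200 ≠ 99 — holds

Answer: Yes, holds for both x = 100 and x = -100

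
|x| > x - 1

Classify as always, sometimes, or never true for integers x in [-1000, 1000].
Over all integers in [-1000, 1000], LHS − RHS is smallest at x = 0, where it equals 1:
x = 0: LHS = |0| = 0, RHS = 0 - 1 = -1; 0 > -1 — holds
At the ends of the range:
x = -1000: LHS = |-1000| = 1000, RHS = (-1000) - 1 = -1001; 1000 > -1001 — holds
x = 1000: LHS = |1000| = 1000, RHS = 1000 - 1 = 999; 1000 > 999 — holds
Hence LHS − RHS is never zero or negative, i.e. LHS > RHS throughout, so the relation holds for every integer in [-1000, 1000].

No counterexample exists.

Answer: Always true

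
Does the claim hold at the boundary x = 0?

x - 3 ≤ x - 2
x = 0: LHS = 0 - 3 = -3, RHS = 0 - 2 = -2; -3 ≤ -2 — holds

The relation is satisfied at x = 0.

Answer: Yes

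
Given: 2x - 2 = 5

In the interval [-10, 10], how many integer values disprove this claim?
Counterexamples in [-10, 10]: {-10, -9, -8, -7, -6, -5, -4, -3, -2, -1, 0, 1, 2, 3, 4, 5, 6, 7, 8, 9, 10}.

Counting them gives 21 values.

Answer: 21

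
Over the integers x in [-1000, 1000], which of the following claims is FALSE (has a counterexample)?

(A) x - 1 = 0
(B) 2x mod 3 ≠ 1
(A) x = 0: LHS = 0 - 1 = -1; -1 = 0 — FAILS
(B) x = -1: LHS = (2·(-1)) mod 3 = (-2) mod 3 = 1; 1 ≠ 1 — FAILS

Answer: Both A and B are false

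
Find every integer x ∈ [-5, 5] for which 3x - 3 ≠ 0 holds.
Holds for: {-5, -4, -3, -2, -1, 0, 2, 3, 4, 5}
Fails for: {1}

Answer: {-5, -4, -3, -2, -1, 0, 2, 3, 4, 5}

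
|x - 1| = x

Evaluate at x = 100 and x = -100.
x = 100: LHS = |100 - 1| = |99| = 99; 99 = 100 — FAILS
x = -100: LHS = |(-100) - 1| = |-101| = 101; 101 = -100 — FAILS

Answer: No, fails for both x = 100 and x = -100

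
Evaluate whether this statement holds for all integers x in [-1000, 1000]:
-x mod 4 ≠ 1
The claim fails at x = -1:
x = -1: LHS = (-(-1)) mod 4 = 1 mod 4 = 1; 1 ≠ 1 — FAILS

Because a single integer refutes it, the statement is false.

Answer: False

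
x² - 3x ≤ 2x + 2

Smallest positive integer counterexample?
Testing positive integers:
x = 1: LHS = 1² - 3·1 = -2, RHS = 2·1 + 2 = 4; -2 ≤ 4 — holds
x = 2: LHS = 2² - 3·2 = -2, RHS = 2·2 + 2 = 6; -2 ≤ 6 — holds
x = 3: LHS = 3² - 3·3 = 0, RHS = 2·3 + 2 = 8; 0 ≤ 8 — holds
x = 4: LHS = 4² - 3·4 = 4, RHS = 2·4 + 2 = 10; 4 ≤ 10 — holds
x = 5: LHS = 5² - 3·5 = 10, RHS = 2·5 + 2 = 12; 10 ≤ 12 — holds
x = 6: LHS = 6² - 3·6 = 18, RHS = 2·6 + 2 = 14; 18 ≤ 14 — FAILS  ← smallest positive counterexample

Answer: x = 6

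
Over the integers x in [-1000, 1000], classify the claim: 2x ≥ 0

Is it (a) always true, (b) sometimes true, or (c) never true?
Holds at x = 0: LHS = 2·0 = 0; 0 ≥ 0 — holds
Fails at x = -1: LHS = 2·(-1) = -2; -2 ≥ 0 — FAILS
It is satisfied by some integers in the range but not all.

Answer: Sometimes true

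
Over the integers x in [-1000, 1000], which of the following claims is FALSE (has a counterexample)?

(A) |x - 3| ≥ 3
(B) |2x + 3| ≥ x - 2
(A) x = 1: LHS = |1 - 3| = |-2| = 2; 2 ≥ 3 — FAILS

(B) Over all integers in [-1000, 1000], LHS − RHS is smallest at x = -1, where it equals 4:
x = -1: LHS = |2·(-1) + 3| = |1| = 1, RHS = (-1) - 2 = -3; 1 ≥ -3 — holds
At the ends of the range:
x = -1000: LHS = |2·(-1000) + 3| = |-1997| = 1997, RHS = (-1000) - 2 = -1002; 1997 ≥ -1002 — holds
x = 1000: LHS = |2·1000 + 3| = |2003| = 2003, RHS = 1000 - 2 = 998; 2003 ≥ 998 — holds
Hence LHS − RHS is never negative, i.e. LHS ≥ RHS throughout, so the relation holds for every integer in [-1000, 1000].

Only (A) has a counterexample.

Answer: A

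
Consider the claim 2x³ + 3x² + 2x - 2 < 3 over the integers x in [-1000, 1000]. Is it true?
The claim fails at x = 1:
x = 1: LHS = 2·1³ + 3·1² + 2·1 - 2 = 5; 5 < 3 — FAILS

Because a single integer refutes it, the statement is false.

Answer: False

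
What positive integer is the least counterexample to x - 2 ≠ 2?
Testing positive integers:
x = 1: LHS = 1 - 2 = -1; -1 ≠ 2 — holds
x = 2: LHS = 2 - 2 = 0; 0 ≠ 2 — holds
x = 3: LHS = 3 - 2 = 1; 1 ≠ 2 — holds
x = 4: LHS = 4 - 2 = 2; 2 ≠ 2 — FAILS  ← smallest positive counterexample

Answer: x = 4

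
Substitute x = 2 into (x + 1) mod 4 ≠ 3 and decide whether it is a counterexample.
Substitute x = 2 into the relation:
x = 2: LHS = (2 + 1) mod 4 = 3 mod 4 = 3; 3 ≠ 3 — FAILS

Since the claim fails at x = 2, this value is a counterexample.

Answer: Yes, x = 2 is a counterexample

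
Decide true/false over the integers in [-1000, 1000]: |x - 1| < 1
The claim fails at x = 0:
x = 0: LHS = |0 - 1| = |-1| = 1; 1 < 1 — FAILS

Because a single integer refutes it, the statement is false.

Answer: False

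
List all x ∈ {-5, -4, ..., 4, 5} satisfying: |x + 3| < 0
An absolute value is never negative, so the left side is ≥ 0 for every x, while the right side is 0. Tightest case in [-5, 5] is x = -3:
x = -3: LHS = |(-3) + 3| = |0| = 0; 0 < 0 — FAILS
Hence LHS − RHS is never negative, i.e. LHS ≥ RHS throughout, so the claimed relation (<) fails for every integer in [-5, 5].

Answer: None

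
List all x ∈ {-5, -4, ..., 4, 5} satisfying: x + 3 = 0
Holds for: {-3}
Fails for: {-5, -4, -2, -1, 0, 1, 2, 3, 4, 5}

Answer: {-3}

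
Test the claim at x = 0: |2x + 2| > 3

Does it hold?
x = 0: LHS = |2·0 + 2| = |2| = 2; 2 > 3 — FAILS

The relation fails at x = 0, so x = 0 is a counterexample.

Answer: No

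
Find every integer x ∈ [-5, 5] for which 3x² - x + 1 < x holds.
Over all integers in [-5, 5], LHS − RHS is smallest at x = 0, where it equals 1:
x = 0: LHS = 3·0² - 0 + 1 = 1; 1 < 0 — FAILS
At the ends of the range:
x = -5: LHS = 3·(-5)² - (-5) + 1 = 81; 81 < -5 — FAILS
x = 5: LHS = 3·5² - 5 + 1 = 71; 71 < 5 — FAILS
Hence LHS − RHS is never negative, i.e. LHS ≥ RHS throughout, so the claimed relation (<) fails for every integer in [-5, 5].

Answer: None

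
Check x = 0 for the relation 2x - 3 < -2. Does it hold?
x = 0: LHS = 2·0 - 3 = -3; -3 < -2 — holds

The relation is satisfied at x = 0.

Answer: Yes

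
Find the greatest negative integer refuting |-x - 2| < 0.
Testing negative integers from -1 downward:
x = -1: LHS = |-(-1) - 2| = |-1| = 1; 1 < 0 — FAILS  ← closest negative counterexample to 0

Answer: x = -1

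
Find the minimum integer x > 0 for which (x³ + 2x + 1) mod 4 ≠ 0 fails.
Testing positive integers:
x = 1: LHS = (1³ + 2·1 + 1) mod 4 = 4 mod 4 = 0; 0 ≠ 0 — FAILS  ← smallest positive counterexample

Answer: x = 1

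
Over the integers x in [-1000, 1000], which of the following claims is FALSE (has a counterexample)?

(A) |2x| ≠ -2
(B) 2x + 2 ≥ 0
(A) An absolute value is never negative, so the left side is ≥ 0 for every x, while the right side is -2. Tightest case in [-1000, 1000] is x = 0:
x = 0: LHS = |2·0| = |0| = 0; 0 ≠ -2 — holds
Hence LHS − RHS is never 0, i.e. the two sides are never equal, so the relation holds for every integer in [-1000, 1000].

(B) x = -2: LHS = 2·(-2) + 2 = -2; -2 ≥ 0 — FAILS

Only (B) has a counterexample.

Answer: B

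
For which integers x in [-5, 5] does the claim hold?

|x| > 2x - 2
Holds for: {-5, -4, -3, -2, -1, 0, 1}
Fails for: {2, 3, 4, 5}

Answer: {-5, -4, -3, -2, -1, 0, 1}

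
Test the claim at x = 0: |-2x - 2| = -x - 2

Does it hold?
x = 0: LHS = |-2·0 - 2| = |-2| = 2, RHS = -0 - 2 = -2; 2 = -2 — FAILS

The relation fails at x = 0, so x = 0 is a counterexample.

Answer: No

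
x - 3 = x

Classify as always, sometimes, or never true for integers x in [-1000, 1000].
Over all integers in [-1000, 1000], LHS − RHS is always negative; it is closest to 0 at x = 0, where it equals -3:
x = 0: LHS = 0 - 3 = -3; -3 = 0 — FAILS
At the ends of the range:
x = -1000: LHS = (-1000) - 3 = -1003; -1003 = -1000 — FAILS
x = 1000: LHS = 1000 - 3 = 997; 997 = 1000 — FAILS
Hence LHS − RHS is never 0, i.e. the two sides are never equal, so the claimed relation (=) fails for every integer in [-1000, 1000].

No integer in the range satisfies it.

Answer: Never true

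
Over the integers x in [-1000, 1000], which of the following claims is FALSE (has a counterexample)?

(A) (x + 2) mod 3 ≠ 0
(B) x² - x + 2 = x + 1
(A) x = 1: LHS = (1 + 2) mod 3 = 3 mod 3 = 0; 0 ≠ 0 — FAILS
(B) x = 0: LHS = 0² - 0 + 2 = 2, RHS = 0 + 1 = 1; 2 = 1 — FAILS

Answer: Both A and B are false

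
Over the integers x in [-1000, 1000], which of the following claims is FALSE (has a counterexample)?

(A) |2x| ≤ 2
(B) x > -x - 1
(A) x = 2: LHS = |2·2| = |4| = 4; 4 ≤ 2 — FAILS
(B) x = -1: RHS = -(-1) - 1 = 0; -1 > 0 — FAILS

Answer: Both A and B are false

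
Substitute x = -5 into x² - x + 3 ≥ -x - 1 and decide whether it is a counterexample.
Substitute x = -5 into the relation:
x = -5: LHS = (-5)² - (-5) + 3 = 33, RHS = -(-5) - 1 = 4; 33 ≥ 4 — holds

The relation holds at x = -5, so it is not a counterexample.

Answer: No, x = -5 is not a counterexample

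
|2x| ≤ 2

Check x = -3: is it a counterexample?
Substitute x = -3 into the relation:
x = -3: LHS = |2·(-3)| = |-6| = 6; 6 ≤ 2 — FAILS

Since the claim fails at x = -3, this value is a counterexample.

Answer: Yes, x = -3 is a counterexample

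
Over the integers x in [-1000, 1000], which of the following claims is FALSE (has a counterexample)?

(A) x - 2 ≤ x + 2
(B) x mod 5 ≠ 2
(A) Over all integers in [-1000, 1000], LHS − RHS is largest at x = 0, where it equals -4:
x = 0: LHS = 0 - 2 = -2, RHS = 0 + 2 = 2; -2 ≤ 2 — holds
At the ends of the range:
x = -1000: LHS = (-1000) - 2 = -1002, RHS = (-1000) + 2 = -998; -1002 ≤ -998 — holds
x = 1000: LHS = 1000 - 2 = 998, RHS = 1000 + 2 = 1002; 998 ≤ 1002 — holds
Hence LHS − RHS is never positive, i.e. LHS ≤ RHS throughout, so the relation holds for every integer in [-1000, 1000].

(B) x = 2: LHS = 2 mod 5 = 2; 2 ≠ 2 — FAILS

Only (B) has a counterexample.

Answer: B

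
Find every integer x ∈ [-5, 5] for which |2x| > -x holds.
Holds for: {-5, -4, -3, -2, -1, 1, 2, 3, 4, 5}
Fails for: {0}

Answer: {-5, -4, -3, -2, -1, 1, 2, 3, 4, 5}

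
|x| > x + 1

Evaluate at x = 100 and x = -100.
x = 100: LHS = |100| = 100, RHS = 100 + 1 = 101; 100 > 101 — FAILS
x = -100: LHS = |-100| = 100, RHS = (-100) + 1 = -99; 100 > -99 — holds

Answer: Partially: fails for x = 100, holds for x = -100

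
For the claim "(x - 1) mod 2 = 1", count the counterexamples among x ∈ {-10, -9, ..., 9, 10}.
Counterexamples in [-10, 10]: {-9, -7, -5, -3, -1, 1, 3, 5, 7, 9}.

Counting them gives 10 values.

Answer: 10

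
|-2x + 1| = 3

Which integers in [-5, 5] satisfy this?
Holds for: {-1, 2}
Fails for: {-5, -4, -3, -2, 0, 1, 3, 4, 5}

Answer: {-1, 2}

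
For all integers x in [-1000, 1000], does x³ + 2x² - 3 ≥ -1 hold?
The claim fails at x = 0:
x = 0: LHS = 0³ + 2·0² - 3 = -3; -3 ≥ -1 — FAILS

Because a single integer refutes it, the statement is false.

Answer: False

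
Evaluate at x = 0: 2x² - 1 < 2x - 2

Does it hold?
x = 0: LHS = 2·0² - 1 = -1, RHS = 2·0 - 2 = -2; -1 < -2 — FAILS

The relation fails at x = 0, so x = 0 is a counterexample.

Answer: No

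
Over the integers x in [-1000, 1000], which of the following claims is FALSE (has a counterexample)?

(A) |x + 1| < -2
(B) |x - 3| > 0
(A) x = 0: LHS = |0 + 1| = |1| = 1; 1 < -2 — FAILS
(B) x = 3: LHS = |3 - 3| = |0| = 0; 0 > 0 — FAILS

Answer: Both A and B are false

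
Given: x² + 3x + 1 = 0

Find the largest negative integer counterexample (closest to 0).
Testing negative integers from -1 downward:
x = -1: LHS = (-1)² + 3·(-1) + 1 = -1; -1 = 0 — FAILS  ← closest negative counterexample to 0

Answer: x = -1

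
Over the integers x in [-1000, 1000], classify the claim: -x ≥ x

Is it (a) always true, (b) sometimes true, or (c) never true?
Holds at x = 0: LHS = -0 = 0; 0 ≥ 0 — holds
Fails at x = 1: -1 ≥ 1 — FAILS
It is satisfied by some integers in the range but not all.

Answer: Sometimes true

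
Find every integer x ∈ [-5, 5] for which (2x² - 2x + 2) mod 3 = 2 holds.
Holds for: {-5, -3, -2, 0, 1, 3, 4}
Fails for: {-4, -1, 2, 5}

Answer: {-5, -3, -2, 0, 1, 3, 4}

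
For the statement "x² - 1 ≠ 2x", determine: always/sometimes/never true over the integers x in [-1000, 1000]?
Track d = LHS − RHS over the integers in [-1000, 1000]. Equality would need d = 0, but d changes sign only between consecutive integers, jumping over 0:
x = -1: LHS = (-1)² - 1 = 0, RHS = 2·(-1) = -2; 0 ≠ -2 — holds  (d = 2)
x = 0: LHS = 0² - 1 = -1, RHS = 2·0 = 0; -1 ≠ 0 — holds  (d = -1)
x = 2: LHS = 2² - 1 = 3, RHS = 2·2 = 4; 3 ≠ 4 — holds  (d = -1)
x = 3: LHS = 3² - 1 = 8, RHS = 2·3 = 6; 8 ≠ 6 — holds  (d = 2)
Away from these crossings d keeps a constant sign, and checking every integer in [-1000, 1000] confirms d ≠ 0 throughout. Hence the two sides are never equal, so the relation holds for every integer in [-1000, 1000].

No counterexample exists.

Answer: Always true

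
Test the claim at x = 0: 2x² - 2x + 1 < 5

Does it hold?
x = 0: LHS = 2·0² - 2·0 + 1 = 1; 1 < 5 — holds

The relation is satisfied at x = 0.

Answer: Yes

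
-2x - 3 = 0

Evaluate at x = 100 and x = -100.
x = 100: LHS = -2·100 - 3 = -203; -203 = 0 — FAILS
x = -100: LHS = -2·(-100) - 3 = 197; 197 = 0 — FAILS

Answer: No, fails for both x = 100 and x = -100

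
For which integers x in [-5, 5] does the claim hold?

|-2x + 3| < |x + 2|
Holds for: {1, 2, 3, 4}
Fails for: {-5, -4, -3, -2, -1, 0, 5}

Answer: {1, 2, 3, 4}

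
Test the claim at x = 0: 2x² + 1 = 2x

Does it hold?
x = 0: LHS = 2·0² + 1 = 1, RHS = 2·0 = 0; 1 = 0 — FAILS

The relation fails at x = 0, so x = 0 is a counterexample.

Answer: No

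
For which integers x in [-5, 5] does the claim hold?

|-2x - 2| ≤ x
Over all integers in [-5, 5], LHS − RHS is smallest at x = -1, where it equals 1:
x = -1: LHS = |-2·(-1) - 2| = |0| = 0; 0 ≤ -1 — FAILS
At the ends of the range:
x = -5: LHS = |-2·(-5) - 2| = |8| = 8; 8 ≤ -5 — FAILS
x = 5: LHS = |-2·5 - 2| = |-12| = 12; 12 ≤ 5 — FAILS
Hence LHS − RHS is never zero or negative, i.e. LHS > RHS throughout, so the claimed relation (≤) fails for every integer in [-5, 5].

Answer: None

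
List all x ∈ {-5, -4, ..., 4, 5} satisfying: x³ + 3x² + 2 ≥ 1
Holds for: {-3, -2, -1, 0, 1, 2, 3, 4, 5}
Fails for: {-5, -4}

Answer: {-3, -2, -1, 0, 1, 2, 3, 4, 5}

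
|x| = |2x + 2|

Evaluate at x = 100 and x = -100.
x = 100: LHS = |100| = 100, RHS = |2·100 + 2| = |202| = 202; 100 = 202 — FAILS
x = -100: LHS = |-100| = 100, RHS = |2·(-100) + 2| = |-198| = 198; 100 = 198 — FAILS

Answer: No, fails for both x = 100 and x = -100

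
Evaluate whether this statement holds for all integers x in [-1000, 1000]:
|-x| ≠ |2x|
The claim fails at x = 0:
x = 0: LHS = |-0| = |0| = 0, RHS = |2·0| = |0| = 0; 0 ≠ 0 — FAILS

Because a single integer refutes it, the statement is false.

Answer: False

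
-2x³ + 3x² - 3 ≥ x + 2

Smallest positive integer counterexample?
Testing positive integers:
x = 1: LHS = -2·1³ + 3·1² - 3 = -2, RHS = 1 + 2 = 3; -2 ≥ 3 — FAILS  ← smallest positive counterexample

Answer: x = 1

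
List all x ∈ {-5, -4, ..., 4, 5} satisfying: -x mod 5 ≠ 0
Holds for: {-4, -3, -2, -1, 1, 2, 3, 4}
Fails for: {-5, 0, 5}

Answer: {-4, -3, -2, -1, 1, 2, 3, 4}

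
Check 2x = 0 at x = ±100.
x = 100: LHS = 2·100 = 200; 200 = 0 — FAILS
x = -100: LHS = 2·(-100) = -200; -200 = 0 — FAILS

Answer: No, fails for both x = 100 and x = -100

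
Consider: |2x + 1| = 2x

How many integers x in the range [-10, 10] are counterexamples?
Counterexamples in [-10, 10]: {-10, -9, -8, -7, -6, -5, -4, -3, -2, -1, 0, 1, 2, 3, 4, 5, 6, 7, 8, 9, 10}.

Counting them gives 21 values.

Answer: 21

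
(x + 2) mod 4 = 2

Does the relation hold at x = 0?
x = 0: LHS = (0 + 2) mod 4 = 2 mod 4 = 2; 2 = 2 — holds

The relation is satisfied at x = 0.

Answer: Yes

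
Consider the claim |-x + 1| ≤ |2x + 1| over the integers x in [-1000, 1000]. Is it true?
The claim fails at x = -1:
x = -1: LHS = |-(-1) + 1| = |2| = 2, RHS = |2·(-1) + 1| = |-1| = 1; 2 ≤ 1 — FAILS

Because a single integer refutes it, the statement is false.

Answer: False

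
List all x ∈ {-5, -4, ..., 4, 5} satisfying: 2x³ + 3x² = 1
Holds for: {-1}
Fails for: {-5, -4, -3, -2, 0, 1, 2, 3, 4, 5}

Answer: {-1}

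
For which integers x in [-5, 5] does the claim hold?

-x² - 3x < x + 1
Holds for: {-5, -4, 0, 1, 2, 3, 4, 5}
Fails for: {-3, -2, -1}

Answer: {-5, -4, 0, 1, 2, 3, 4, 5}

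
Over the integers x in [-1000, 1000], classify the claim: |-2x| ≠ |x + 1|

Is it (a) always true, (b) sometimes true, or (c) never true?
Holds at x = 0: LHS = |-2·0| = |0| = 0, RHS = |0 + 1| = |1| = 1; 0 ≠ 1 — holds
Fails at x = 1: LHS = |-2·1| = |-2| = 2, RHS = |1 + 1| = |2| = 2; 2 ≠ 2 — FAILS
It is satisfied by some integers in the range but not all.

Answer: Sometimes true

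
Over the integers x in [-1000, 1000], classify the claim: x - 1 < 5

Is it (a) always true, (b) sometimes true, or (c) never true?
Holds at x = 0: LHS = 0 - 1 = -1; -1 < 5 — holds
Fails at x = 6: LHS = 6 - 1 = 5; 5 < 5 — FAILS
It is satisfied by some integers in the range but not all.

Answer: Sometimes true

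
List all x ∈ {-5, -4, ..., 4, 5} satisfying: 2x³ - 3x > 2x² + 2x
Holds for: {-1, 3, 4, 5}
Fails for: {-5, -4, -3, -2, 0, 1, 2}

Answer: {-1, 3, 4, 5}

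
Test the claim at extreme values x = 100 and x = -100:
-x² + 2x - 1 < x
x = 100: LHS = -100² + 2·100 - 1 = -9801; -9801 < 100 — holds
x = -100: LHS = -(-100)² + 2·(-100) - 1 = -10201; -10201 < -100 — holds

Answer: Yes, holds for both x = 100 and x = -100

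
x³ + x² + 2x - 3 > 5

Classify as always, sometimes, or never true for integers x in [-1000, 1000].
Holds at x = 2: LHS = 2³ + 2² + 2·2 - 3 = 13; 13 > 5 — holds
Fails at x = 0: LHS = 0³ + 0² + 2·0 - 3 = -3; -3 > 5 — FAILS
It is satisfied by some integers in the range but not all.

Answer: Sometimes true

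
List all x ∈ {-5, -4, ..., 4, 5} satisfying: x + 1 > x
Over all integers in [-5, 5], LHS − RHS is smallest at x = 0, where it equals 1:
x = 0: LHS = 0 + 1 = 1; 1 > 0 — holds
At the ends of the range:
x = -5: LHS = (-5) + 1 = -4; -4 > -5 — holds
x = 5: LHS = 5 + 1 = 6; 6 > 5 — holds
Hence LHS − RHS is never zero or negative, i.e. LHS > RHS throughout, so the relation holds for every integer in [-5, 5].

Answer: All integers in [-5, 5]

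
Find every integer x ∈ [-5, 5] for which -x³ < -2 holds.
Holds for: {2, 3, 4, 5}
Fails for: {-5, -4, -3, -2, -1, 0, 1}

Answer: {2, 3, 4, 5}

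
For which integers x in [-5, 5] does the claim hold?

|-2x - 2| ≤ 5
Holds for: {-3, -2, -1, 0, 1}
Fails for: {-5, -4, 2, 3, 4, 5}

Answer: {-3, -2, -1, 0, 1}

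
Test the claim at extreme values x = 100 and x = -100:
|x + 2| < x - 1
x = 100: LHS = |100 + 2| = |102| = 102, RHS = 100 - 1 = 99; 102 < 99 — FAILS
x = -100: LHS = |(-100) + 2| = |-98| = 98, RHS = (-100) - 1 = -101; 98 < -101 — FAILS

Answer: No, fails for both x = 100 and x = -100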